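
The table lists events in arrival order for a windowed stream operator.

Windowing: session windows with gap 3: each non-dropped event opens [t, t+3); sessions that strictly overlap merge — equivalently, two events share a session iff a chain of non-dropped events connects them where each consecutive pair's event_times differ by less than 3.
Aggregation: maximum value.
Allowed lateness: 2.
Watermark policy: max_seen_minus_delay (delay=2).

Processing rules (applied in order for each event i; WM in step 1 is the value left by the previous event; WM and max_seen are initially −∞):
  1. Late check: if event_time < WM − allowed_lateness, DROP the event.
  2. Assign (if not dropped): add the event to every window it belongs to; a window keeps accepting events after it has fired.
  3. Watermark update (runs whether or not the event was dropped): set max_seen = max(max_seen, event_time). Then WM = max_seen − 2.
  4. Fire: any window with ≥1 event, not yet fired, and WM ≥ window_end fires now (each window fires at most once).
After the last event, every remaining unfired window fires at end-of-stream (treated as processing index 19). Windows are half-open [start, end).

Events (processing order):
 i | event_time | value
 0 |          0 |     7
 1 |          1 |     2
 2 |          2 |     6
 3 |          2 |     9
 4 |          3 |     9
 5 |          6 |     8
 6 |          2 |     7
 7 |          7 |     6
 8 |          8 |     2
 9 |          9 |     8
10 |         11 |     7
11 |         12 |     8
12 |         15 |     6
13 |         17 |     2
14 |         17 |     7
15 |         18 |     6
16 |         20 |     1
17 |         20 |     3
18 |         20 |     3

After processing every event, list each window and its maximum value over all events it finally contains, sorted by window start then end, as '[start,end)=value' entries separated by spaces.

[0,6)=9 [6,15)=8 [15,23)=7

i=0 t=0 v=7: → [0,3); WM=-2
i=1 t=1 v=2: → [0,4); WM=-1
i=2 t=2 v=6: → [0,5); WM=0
i=3 t=2 v=9: → [0,5); WM=0
i=4 t=3 v=9: → [0,6); WM=1
i=5 t=6 v=8: → [6,9); WM=4
i=6 t=2 v=7: → [0,6); WM=4
i=7 t=7 v=6: → [6,10); WM=5
i=8 t=8 v=2: → [6,11); WM=6
i=9 t=9 v=8: → [6,12); WM=7
i=10 t=11 v=7: → [6,14); WM=9
i=11 t=12 v=8: → [6,15); WM=10
i=12 t=15 v=6: → [15,18); WM=13
i=13 t=17 v=2: → [15,20); WM=15
i=14 t=17 v=7: → [15,20); WM=15
i=15 t=18 v=6: → [15,21); WM=16
i=16 t=20 v=1: → [15,23); WM=18
i=17 t=20 v=3: → [15,23); WM=18
i=18 t=20 v=3: → [15,23); WM=18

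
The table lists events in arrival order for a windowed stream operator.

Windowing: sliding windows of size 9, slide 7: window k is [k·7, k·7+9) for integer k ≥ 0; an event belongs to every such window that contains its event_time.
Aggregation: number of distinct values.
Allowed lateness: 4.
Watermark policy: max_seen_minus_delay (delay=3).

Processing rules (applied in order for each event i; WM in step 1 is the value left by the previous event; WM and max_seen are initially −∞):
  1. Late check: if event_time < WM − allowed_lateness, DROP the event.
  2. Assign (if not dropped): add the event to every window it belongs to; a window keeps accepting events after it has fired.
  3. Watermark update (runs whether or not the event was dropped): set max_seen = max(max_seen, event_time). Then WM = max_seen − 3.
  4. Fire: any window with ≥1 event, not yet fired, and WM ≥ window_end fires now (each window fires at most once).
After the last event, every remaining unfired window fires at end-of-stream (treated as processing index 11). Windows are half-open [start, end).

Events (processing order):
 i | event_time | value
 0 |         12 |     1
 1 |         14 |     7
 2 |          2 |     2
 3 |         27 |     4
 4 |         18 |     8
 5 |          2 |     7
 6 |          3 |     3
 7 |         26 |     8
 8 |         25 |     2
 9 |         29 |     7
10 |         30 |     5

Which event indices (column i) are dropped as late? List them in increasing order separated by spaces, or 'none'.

2 4 5 6

i=0 t=12 v=1: → [7,16); WM=9
i=1 t=14 v=7: → [14,23),[7,16); WM=11
i=2 t=2 v=2: DROP (t<11-4); WM=11
i=3 t=27 v=4: → [21,30); WM=24; [7,16) fires=2 [14,23) fires=1
i=4 t=18 v=8: DROP (t<24-4); WM=24
i=5 t=2 v=7: DROP (t<24-4); WM=24
i=6 t=3 v=3: DROP (t<24-4); WM=24
i=7 t=26 v=8: → [21,30); WM=24
i=8 t=25 v=2: → [21,30); WM=24
i=9 t=29 v=7: → [28,37),[21,30); WM=26
i=10 t=30 v=5: → [28,37); WM=27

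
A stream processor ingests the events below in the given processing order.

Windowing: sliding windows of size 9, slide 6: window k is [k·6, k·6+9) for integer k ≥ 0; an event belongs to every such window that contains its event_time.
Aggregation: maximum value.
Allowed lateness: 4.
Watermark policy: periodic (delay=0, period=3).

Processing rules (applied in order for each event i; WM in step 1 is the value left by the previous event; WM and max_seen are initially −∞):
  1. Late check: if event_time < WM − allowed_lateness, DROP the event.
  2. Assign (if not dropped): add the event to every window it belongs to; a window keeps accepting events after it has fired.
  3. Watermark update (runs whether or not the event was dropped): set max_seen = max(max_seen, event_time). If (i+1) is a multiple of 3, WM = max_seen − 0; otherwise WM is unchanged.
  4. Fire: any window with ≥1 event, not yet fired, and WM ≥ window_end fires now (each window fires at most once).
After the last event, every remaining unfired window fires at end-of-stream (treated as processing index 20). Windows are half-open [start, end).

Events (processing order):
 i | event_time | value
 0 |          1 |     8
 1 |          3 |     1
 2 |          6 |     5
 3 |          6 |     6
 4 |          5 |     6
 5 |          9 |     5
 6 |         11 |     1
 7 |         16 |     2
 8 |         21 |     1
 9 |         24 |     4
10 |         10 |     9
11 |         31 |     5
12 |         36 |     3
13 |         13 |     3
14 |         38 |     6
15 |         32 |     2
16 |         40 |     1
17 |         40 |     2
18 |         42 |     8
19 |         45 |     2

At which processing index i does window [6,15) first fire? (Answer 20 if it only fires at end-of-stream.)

i=0 t=1 v=8: → [0,9); WM=−∞
i=1 t=3 v=1: → [0,9); WM=−∞
i=2 t=6 v=5: → [6,15),[0,9); WM=6
i=3 t=6 v=6: → [6,15),[0,9); WM=6
i=4 t=5 v=6: → [0,9); WM=6
i=5 t=9 v=5: → [6,15); WM=9; [0,9) fires=8
i=6 t=11 v=1: → [6,15); WM=9
i=7 t=16 v=2: → [12,21); WM=9
i=8 t=21 v=1: → [18,27); WM=21; [6,15) fires=6 [12,21) fires=2
i=9 t=24 v=4: → [24,33),[18,27); WM=21
i=10 t=10 v=9: DROP (t<21-4); WM=21
i=11 t=31 v=5: → [30,39),[24,33); WM=31; [18,27) fires=4
i=12 t=36 v=3: → [36,45),[30,39); WM=31
i=13 t=13 v=3: DROP (t<31-4); WM=31
i=14 t=38 v=6: → [36,45),[30,39); WM=38; [24,33) fires=5
i=15 t=32 v=2: DROP (t<38-4); WM=38
i=16 t=40 v=1: → [36,45); WM=38
i=17 t=40 v=2: → [36,45); WM=40; [30,39) fires=6
i=18 t=42 v=8: → [42,51),[36,45); WM=40
i=19 t=45 v=2: → [42,51); WM=40

8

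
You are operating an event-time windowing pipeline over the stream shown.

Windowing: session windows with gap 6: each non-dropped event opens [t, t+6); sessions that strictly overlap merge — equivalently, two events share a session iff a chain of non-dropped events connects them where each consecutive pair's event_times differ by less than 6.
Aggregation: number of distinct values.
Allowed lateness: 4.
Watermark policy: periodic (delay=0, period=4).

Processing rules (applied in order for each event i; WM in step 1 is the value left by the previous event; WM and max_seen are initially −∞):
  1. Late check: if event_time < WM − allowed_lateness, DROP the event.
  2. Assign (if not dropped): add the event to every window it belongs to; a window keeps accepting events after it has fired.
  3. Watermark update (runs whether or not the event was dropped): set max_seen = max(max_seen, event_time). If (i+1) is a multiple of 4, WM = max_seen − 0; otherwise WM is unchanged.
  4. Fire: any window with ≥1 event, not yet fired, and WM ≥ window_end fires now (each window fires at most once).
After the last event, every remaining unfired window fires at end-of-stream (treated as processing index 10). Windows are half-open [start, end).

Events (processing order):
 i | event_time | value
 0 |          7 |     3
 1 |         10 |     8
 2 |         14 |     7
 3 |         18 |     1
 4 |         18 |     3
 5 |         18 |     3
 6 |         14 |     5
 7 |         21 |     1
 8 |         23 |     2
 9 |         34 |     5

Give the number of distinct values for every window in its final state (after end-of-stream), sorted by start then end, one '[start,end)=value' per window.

[7,29)=6 [34,40)=1

i=0 t=7 v=3: → [7,13); WM=−∞
i=1 t=10 v=8: → [7,16); WM=−∞
i=2 t=14 v=7: → [7,20); WM=−∞
i=3 t=18 v=1: → [7,24); WM=18
i=4 t=18 v=3: → [7,24); WM=18
i=5 t=18 v=3: → [7,24); WM=18
i=6 t=14 v=5: → [7,24); WM=18
i=7 t=21 v=1: → [7,27); WM=21
i=8 t=23 v=2: → [7,29); WM=21
i=9 t=34 v=5: → [34,40); WM=21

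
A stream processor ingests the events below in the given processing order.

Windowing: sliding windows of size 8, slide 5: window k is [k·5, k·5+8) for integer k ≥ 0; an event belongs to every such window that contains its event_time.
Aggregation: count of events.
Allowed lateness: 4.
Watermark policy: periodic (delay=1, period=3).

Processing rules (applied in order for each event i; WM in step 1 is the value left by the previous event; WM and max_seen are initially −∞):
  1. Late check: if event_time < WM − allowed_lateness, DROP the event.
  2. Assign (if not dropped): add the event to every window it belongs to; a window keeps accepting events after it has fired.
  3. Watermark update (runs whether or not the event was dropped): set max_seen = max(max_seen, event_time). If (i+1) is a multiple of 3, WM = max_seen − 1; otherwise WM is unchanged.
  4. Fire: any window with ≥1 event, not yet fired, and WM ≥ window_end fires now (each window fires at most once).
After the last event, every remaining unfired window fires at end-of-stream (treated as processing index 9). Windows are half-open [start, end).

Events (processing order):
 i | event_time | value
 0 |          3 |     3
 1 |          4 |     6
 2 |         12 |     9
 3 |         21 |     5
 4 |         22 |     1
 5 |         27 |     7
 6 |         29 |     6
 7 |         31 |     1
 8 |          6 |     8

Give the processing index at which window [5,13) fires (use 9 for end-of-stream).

i=0 t=3 v=3: → [0,8); WM=−∞
i=1 t=4 v=6: → [0,8); WM=−∞
i=2 t=12 v=9: → [10,18),[5,13); WM=11; [0,8) fires=2
i=3 t=21 v=5: → [20,28),[15,23); WM=11
i=4 t=22 v=1: → [20,28),[15,23); WM=11
i=5 t=27 v=7: → [25,33),[20,28); WM=26; [5,13) fires=1 [10,18) fires=1 [15,23) fires=2
i=6 t=29 v=6: → [25,33); WM=26
i=7 t=31 v=1: → [30,38),[25,33); WM=26
i=8 t=6 v=8: DROP (t<26-4); WM=30; [20,28) fires=3

5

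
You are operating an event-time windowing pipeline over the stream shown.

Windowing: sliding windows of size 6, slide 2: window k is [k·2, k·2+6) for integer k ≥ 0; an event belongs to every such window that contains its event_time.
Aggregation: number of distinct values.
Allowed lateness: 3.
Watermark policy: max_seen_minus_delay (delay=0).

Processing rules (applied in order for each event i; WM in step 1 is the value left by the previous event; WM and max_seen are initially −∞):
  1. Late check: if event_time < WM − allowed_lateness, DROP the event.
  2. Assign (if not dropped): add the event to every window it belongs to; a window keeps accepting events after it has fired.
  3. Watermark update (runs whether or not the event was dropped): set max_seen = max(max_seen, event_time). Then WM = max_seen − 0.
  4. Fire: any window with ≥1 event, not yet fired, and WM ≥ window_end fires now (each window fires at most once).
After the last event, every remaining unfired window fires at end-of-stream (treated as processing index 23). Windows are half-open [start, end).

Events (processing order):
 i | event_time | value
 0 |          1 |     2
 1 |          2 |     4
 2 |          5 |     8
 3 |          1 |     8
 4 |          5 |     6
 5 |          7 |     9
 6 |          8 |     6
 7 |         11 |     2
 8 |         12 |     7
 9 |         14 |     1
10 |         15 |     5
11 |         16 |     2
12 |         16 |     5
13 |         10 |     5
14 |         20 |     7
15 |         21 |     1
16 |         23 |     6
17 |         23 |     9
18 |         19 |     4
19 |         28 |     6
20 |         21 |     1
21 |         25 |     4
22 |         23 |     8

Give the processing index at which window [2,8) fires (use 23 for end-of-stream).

6

i=0 t=1 v=2: → [0,6); WM=1
i=1 t=2 v=4: → [2,8),[0,6); WM=2
i=2 t=5 v=8: → [4,10),[2,8),[0,6); WM=5
i=3 t=1 v=8: DROP (t<5-3); WM=5
i=4 t=5 v=6: → [4,10),[2,8),[0,6); WM=5
i=5 t=7 v=9: → [6,12),[4,10),[2,8); WM=7; [0,6) fires=4
i=6 t=8 v=6: → [8,14),[6,12),[4,10); WM=8; [2,8) fires=4
i=7 t=11 v=2: → [10,16),[8,14),[6,12); WM=11; [4,10) fires=3
i=8 t=12 v=7: → [12,18),[10,16),[8,14); WM=12; [6,12) fires=3
i=9 t=14 v=1: → [14,20),[12,18),[10,16); WM=14; [8,14) fires=3
i=10 t=15 v=5: → [14,20),[12,18),[10,16); WM=15
i=11 t=16 v=2: → [16,22),[14,20),[12,18); WM=16; [10,16) fires=4
i=12 t=16 v=5: → [16,22),[14,20),[12,18); WM=16
i=13 t=10 v=5: DROP (t<16-3); WM=16
i=14 t=20 v=7: → [20,26),[18,24),[16,22); WM=20; [12,18) fires=4 [14,20) fires=3
i=15 t=21 v=1: → [20,26),[18,24),[16,22); WM=21
i=16 t=23 v=6: → [22,28),[20,26),[18,24); WM=23; [16,22) fires=4
i=17 t=23 v=9: → [22,28),[20,26),[18,24); WM=23
i=18 t=19 v=4: DROP (t<23-3); WM=23
i=19 t=28 v=6: → [28,34),[26,32),[24,30); WM=28; [18,24) fires=4 [20,26) fires=4 [22,28) fires=2
i=20 t=21 v=1: DROP (t<28-3); WM=28
i=21 t=25 v=4: → [24,30),[22,28),[20,26); WM=28
i=22 t=23 v=8: DROP (t<28-3); WM=28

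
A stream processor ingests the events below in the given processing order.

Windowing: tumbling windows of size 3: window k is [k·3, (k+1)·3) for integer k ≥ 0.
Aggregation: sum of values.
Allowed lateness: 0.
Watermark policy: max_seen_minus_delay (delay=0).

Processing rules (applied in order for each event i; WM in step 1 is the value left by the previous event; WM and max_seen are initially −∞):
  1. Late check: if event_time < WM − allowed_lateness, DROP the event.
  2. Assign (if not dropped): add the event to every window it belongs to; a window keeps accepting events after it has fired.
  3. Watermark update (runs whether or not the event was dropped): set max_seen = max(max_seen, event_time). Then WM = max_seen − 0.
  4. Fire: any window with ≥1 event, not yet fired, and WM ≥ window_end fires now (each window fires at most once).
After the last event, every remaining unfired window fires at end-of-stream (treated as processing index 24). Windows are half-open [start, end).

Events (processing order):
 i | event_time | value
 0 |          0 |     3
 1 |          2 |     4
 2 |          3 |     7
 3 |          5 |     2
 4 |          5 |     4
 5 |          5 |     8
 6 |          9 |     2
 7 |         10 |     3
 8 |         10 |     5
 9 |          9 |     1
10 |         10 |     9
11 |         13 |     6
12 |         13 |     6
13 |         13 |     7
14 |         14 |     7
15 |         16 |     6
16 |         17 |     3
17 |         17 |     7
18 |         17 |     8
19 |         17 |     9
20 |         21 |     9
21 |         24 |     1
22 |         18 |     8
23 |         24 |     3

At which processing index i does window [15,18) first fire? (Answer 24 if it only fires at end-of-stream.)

20

i=0 t=0 v=3: → [0,3); WM=0
i=1 t=2 v=4: → [0,3); WM=2
i=2 t=3 v=7: → [3,6); WM=3; [0,3) fires=7
i=3 t=5 v=2: → [3,6); WM=5
i=4 t=5 v=4: → [3,6); WM=5
i=5 t=5 v=8: → [3,6); WM=5
i=6 t=9 v=2: → [9,12); WM=9; [3,6) fires=21
i=7 t=10 v=3: → [9,12); WM=10
i=8 t=10 v=5: → [9,12); WM=10
i=9 t=9 v=1: DROP (t<10-0); WM=10
i=10 t=10 v=9: → [9,12); WM=10
i=11 t=13 v=6: → [12,15); WM=13; [9,12) fires=19
i=12 t=13 v=6: → [12,15); WM=13
i=13 t=13 v=7: → [12,15); WM=13
i=14 t=14 v=7: → [12,15); WM=14
i=15 t=16 v=6: → [15,18); WM=16; [12,15) fires=26
i=16 t=17 v=3: → [15,18); WM=17
i=17 t=17 v=7: → [15,18); WM=17
i=18 t=17 v=8: → [15,18); WM=17
i=19 t=17 v=9: → [15,18); WM=17
i=20 t=21 v=9: → [21,24); WM=21; [15,18) fires=33
i=21 t=24 v=1: → [24,27); WM=24; [21,24) fires=9
i=22 t=18 v=8: DROP (t<24-0); WM=24
i=23 t=24 v=3: → [24,27); WM=24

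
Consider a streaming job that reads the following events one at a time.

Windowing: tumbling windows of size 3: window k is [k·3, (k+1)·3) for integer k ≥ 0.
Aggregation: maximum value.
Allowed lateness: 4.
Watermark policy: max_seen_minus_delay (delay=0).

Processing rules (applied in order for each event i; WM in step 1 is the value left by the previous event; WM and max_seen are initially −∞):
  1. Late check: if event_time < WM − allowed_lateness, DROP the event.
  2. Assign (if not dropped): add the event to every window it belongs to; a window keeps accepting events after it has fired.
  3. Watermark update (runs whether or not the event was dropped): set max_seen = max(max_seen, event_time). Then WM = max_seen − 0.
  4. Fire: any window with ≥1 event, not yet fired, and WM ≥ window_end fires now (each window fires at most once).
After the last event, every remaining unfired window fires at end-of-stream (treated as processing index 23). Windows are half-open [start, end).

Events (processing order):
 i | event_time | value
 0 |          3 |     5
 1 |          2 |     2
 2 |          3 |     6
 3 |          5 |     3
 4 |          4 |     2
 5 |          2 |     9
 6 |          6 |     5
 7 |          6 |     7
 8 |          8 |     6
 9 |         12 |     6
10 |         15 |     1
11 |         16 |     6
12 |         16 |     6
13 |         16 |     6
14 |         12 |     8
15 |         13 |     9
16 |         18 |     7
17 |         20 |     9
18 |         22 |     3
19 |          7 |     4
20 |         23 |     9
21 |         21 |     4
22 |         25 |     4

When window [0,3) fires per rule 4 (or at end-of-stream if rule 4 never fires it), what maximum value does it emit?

i=0 t=3 v=5: → [3,6); WM=3
i=1 t=2 v=2: → [0,3); WM=3; [0,3) fires=2
i=2 t=3 v=6: → [3,6); WM=3
i=3 t=5 v=3: → [3,6); WM=5
i=4 t=4 v=2: → [3,6); WM=5
i=5 t=2 v=9: → [0,3); WM=5
i=6 t=6 v=5: → [6,9); WM=6; [3,6) fires=6
i=7 t=6 v=7: → [6,9); WM=6
i=8 t=8 v=6: → [6,9); WM=8
i=9 t=12 v=6: → [12,15); WM=12; [6,9) fires=7
i=10 t=15 v=1: → [15,18); WM=15; [12,15) fires=6
i=11 t=16 v=6: → [15,18); WM=16
i=12 t=16 v=6: → [15,18); WM=16
i=13 t=16 v=6: → [15,18); WM=16
i=14 t=12 v=8: → [12,15); WM=16
i=15 t=13 v=9: → [12,15); WM=16
i=16 t=18 v=7: → [18,21); WM=18; [15,18) fires=6
i=17 t=20 v=9: → [18,21); WM=20
i=18 t=22 v=3: → [21,24); WM=22; [18,21) fires=9
i=19 t=7 v=4: DROP (t<22-4); WM=22
i=20 t=23 v=9: → [21,24); WM=23
i=21 t=21 v=4: → [21,24); WM=23
i=22 t=25 v=4: → [24,27); WM=25; [21,24) fires=9

2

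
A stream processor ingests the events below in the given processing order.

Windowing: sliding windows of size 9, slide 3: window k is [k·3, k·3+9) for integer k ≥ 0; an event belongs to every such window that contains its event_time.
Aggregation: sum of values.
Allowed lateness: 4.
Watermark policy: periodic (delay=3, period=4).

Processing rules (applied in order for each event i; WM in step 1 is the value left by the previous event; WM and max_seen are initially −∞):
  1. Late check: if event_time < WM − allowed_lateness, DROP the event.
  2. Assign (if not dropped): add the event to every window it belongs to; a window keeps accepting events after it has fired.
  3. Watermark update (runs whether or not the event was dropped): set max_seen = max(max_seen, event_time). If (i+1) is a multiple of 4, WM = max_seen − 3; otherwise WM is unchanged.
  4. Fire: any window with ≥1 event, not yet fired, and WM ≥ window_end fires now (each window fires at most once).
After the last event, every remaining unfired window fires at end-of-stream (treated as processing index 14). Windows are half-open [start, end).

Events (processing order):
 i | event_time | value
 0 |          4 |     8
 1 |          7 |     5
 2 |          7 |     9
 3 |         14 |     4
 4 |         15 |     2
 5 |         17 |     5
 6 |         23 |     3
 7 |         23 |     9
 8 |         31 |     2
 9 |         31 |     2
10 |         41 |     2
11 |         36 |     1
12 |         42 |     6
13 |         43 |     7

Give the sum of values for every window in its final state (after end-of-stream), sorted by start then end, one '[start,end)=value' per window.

i=0 t=4 v=8: → [3,12),[0,9); WM=−∞
i=1 t=7 v=5: → [6,15),[3,12),[0,9); WM=−∞
i=2 t=7 v=9: → [6,15),[3,12),[0,9); WM=−∞
i=3 t=14 v=4: → [12,21),[9,18),[6,15); WM=11; [0,9) fires=22
i=4 t=15 v=2: → [15,24),[12,21),[9,18); WM=11
i=5 t=17 v=5: → [15,24),[12,21),[9,18); WM=11
i=6 t=23 v=3: → [21,30),[18,27),[15,24); WM=11
i=7 t=23 v=9: → [21,30),[18,27),[15,24); WM=20; [3,12) fires=22 [6,15) fires=18 [9,18) fires=11
i=8 t=31 v=2: → [30,39),[27,36),[24,33); WM=20
i=9 t=31 v=2: → [30,39),[27,36),[24,33); WM=20
i=10 t=41 v=2: → [39,48),[36,45),[33,42); WM=20
i=11 t=36 v=1: → [36,45),[33,42),[30,39); WM=38; [12,21) fires=11 [15,24) fires=19 [18,27) fires=12 [21,30) fires=12 [24,33) fires=4 [27,36) fires=4
i=12 t=42 v=6: → [42,51),[39,48),[36,45); WM=38
i=13 t=43 v=7: → [42,51),[39,48),[36,45); WM=38

[0,9)=22 [3,12)=22 [6,15)=18 [9,18)=11 [12,21)=11 [15,24)=19 [18,27)=12 [21,30)=12 [24,33)=4 [27,36)=4 [30,39)=5 [33,42)=3 [36,45)=16 [39,48)=15 [42,51)=13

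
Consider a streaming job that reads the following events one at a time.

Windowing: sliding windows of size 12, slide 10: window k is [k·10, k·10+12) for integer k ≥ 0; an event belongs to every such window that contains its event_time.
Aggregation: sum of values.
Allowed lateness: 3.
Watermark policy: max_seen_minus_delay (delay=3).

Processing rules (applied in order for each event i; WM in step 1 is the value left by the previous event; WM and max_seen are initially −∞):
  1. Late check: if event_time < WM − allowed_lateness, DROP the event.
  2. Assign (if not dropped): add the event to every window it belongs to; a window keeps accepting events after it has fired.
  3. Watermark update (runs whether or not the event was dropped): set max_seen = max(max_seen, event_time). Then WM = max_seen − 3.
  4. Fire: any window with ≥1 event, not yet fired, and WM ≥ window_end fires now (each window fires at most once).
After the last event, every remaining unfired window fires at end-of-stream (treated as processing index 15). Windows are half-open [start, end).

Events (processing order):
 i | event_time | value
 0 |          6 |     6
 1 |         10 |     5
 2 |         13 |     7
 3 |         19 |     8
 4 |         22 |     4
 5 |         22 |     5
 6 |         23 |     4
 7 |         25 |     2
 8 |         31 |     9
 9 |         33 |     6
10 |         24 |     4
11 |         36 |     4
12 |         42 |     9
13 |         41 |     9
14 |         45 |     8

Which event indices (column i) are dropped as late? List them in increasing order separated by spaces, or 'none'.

i=0 t=6 v=6: → [0,12); WM=3
i=1 t=10 v=5: → [10,22),[0,12); WM=7
i=2 t=13 v=7: → [10,22); WM=10
i=3 t=19 v=8: → [10,22); WM=16; [0,12) fires=11
i=4 t=22 v=4: → [20,32); WM=19
i=5 t=22 v=5: → [20,32); WM=19
i=6 t=23 v=4: → [20,32); WM=20
i=7 t=25 v=2: → [20,32); WM=22; [10,22) fires=20
i=8 t=31 v=9: → [30,42),[20,32); WM=28
i=9 t=33 v=6: → [30,42); WM=30
i=10 t=24 v=4: DROP (t<30-3); WM=30
i=11 t=36 v=4: → [30,42); WM=33; [20,32) fires=24
i=12 t=42 v=9: → [40,52); WM=39
i=13 t=41 v=9: → [40,52),[30,42); WM=39
i=14 t=45 v=8: → [40,52); WM=42; [30,42) fires=28

10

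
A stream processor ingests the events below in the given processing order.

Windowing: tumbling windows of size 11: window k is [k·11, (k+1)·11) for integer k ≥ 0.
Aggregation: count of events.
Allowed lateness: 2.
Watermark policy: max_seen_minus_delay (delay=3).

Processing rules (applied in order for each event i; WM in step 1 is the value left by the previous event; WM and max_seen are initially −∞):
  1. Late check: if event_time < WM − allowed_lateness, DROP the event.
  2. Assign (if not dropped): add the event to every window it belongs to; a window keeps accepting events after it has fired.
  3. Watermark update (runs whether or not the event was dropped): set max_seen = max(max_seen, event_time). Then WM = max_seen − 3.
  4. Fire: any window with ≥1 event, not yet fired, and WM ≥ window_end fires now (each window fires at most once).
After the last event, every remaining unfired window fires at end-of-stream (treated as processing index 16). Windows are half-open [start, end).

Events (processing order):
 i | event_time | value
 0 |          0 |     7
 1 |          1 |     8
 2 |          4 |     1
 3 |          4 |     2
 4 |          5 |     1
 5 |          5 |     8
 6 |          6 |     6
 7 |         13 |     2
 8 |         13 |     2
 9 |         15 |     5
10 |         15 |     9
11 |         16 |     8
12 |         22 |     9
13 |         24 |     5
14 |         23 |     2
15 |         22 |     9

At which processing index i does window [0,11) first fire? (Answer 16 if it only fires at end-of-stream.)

9

i=0 t=0 v=7: → [0,11); WM=-3
i=1 t=1 v=8: → [0,11); WM=-2
i=2 t=4 v=1: → [0,11); WM=1
i=3 t=4 v=2: → [0,11); WM=1
i=4 t=5 v=1: → [0,11); WM=2
i=5 t=5 v=8: → [0,11); WM=2
i=6 t=6 v=6: → [0,11); WM=3
i=7 t=13 v=2: → [11,22); WM=10
i=8 t=13 v=2: → [11,22); WM=10
i=9 t=15 v=5: → [11,22); WM=12; [0,11) fires=7
i=10 t=15 v=9: → [11,22); WM=12
i=11 t=16 v=8: → [11,22); WM=13
i=12 t=22 v=9: → [22,33); WM=19
i=13 t=24 v=5: → [22,33); WM=21
i=14 t=23 v=2: → [22,33); WM=21
i=15 t=22 v=9: → [22,33); WM=21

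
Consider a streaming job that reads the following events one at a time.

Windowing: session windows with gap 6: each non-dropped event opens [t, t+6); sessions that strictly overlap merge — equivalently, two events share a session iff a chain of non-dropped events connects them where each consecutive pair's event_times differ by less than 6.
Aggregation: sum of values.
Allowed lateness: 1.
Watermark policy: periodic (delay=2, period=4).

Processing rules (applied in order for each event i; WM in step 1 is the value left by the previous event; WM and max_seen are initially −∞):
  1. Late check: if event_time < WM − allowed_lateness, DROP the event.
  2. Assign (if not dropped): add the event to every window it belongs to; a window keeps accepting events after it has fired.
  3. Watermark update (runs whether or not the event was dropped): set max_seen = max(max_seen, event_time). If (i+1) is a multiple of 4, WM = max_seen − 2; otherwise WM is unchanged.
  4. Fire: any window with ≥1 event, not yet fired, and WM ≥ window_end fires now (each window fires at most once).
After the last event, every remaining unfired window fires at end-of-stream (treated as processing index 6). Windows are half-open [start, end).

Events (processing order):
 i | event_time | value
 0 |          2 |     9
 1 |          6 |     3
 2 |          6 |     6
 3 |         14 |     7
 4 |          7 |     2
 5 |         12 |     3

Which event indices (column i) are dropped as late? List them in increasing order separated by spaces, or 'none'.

i=0 t=2 v=9: → [2,8); WM=−∞
i=1 t=6 v=3: → [2,12); WM=−∞
i=2 t=6 v=6: → [2,12); WM=−∞
i=3 t=14 v=7: → [14,20); WM=12
i=4 t=7 v=2: DROP (t<12-1); WM=12
i=5 t=12 v=3: → [12,20); WM=12

4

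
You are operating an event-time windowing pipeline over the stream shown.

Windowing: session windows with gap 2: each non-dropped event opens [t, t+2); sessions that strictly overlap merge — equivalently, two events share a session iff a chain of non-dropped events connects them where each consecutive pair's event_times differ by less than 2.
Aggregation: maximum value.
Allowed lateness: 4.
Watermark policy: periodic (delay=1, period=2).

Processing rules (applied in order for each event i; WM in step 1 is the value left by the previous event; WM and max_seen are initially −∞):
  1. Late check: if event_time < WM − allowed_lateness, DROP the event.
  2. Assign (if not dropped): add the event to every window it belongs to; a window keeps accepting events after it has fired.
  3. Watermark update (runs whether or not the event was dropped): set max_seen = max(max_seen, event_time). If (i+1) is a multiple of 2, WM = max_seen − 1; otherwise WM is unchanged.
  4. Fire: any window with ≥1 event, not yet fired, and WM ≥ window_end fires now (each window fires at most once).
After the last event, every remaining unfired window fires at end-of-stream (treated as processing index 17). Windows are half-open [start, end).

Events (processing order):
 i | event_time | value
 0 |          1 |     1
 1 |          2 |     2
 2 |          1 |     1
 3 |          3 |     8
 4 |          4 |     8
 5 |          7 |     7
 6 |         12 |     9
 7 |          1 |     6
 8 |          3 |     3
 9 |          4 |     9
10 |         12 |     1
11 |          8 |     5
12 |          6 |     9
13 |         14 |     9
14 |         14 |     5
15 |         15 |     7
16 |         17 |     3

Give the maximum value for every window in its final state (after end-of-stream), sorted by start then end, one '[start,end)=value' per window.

[1,6)=8 [7,10)=7 [12,14)=9 [14,17)=9 [17,19)=3

i=0 t=1 v=1: → [1,3); WM=−∞
i=1 t=2 v=2: → [1,4); WM=1
i=2 t=1 v=1: → [1,4); WM=1
i=3 t=3 v=8: → [1,5); WM=2
i=4 t=4 v=8: → [1,6); WM=2
i=5 t=7 v=7: → [7,9); WM=6
i=6 t=12 v=9: → [12,14); WM=6
i=7 t=1 v=6: DROP (t<6-4); WM=11
i=8 t=3 v=3: DROP (t<11-4); WM=11
i=9 t=4 v=9: DROP (t<11-4); WM=11
i=10 t=12 v=1: → [12,14); WM=11
i=11 t=8 v=5: → [7,10); WM=11
i=12 t=6 v=9: DROP (t<11-4); WM=11
i=13 t=14 v=9: → [14,16); WM=13
i=14 t=14 v=5: → [14,16); WM=13
i=15 t=15 v=7: → [14,17); WM=14
i=16 t=17 v=3: → [17,19); WM=14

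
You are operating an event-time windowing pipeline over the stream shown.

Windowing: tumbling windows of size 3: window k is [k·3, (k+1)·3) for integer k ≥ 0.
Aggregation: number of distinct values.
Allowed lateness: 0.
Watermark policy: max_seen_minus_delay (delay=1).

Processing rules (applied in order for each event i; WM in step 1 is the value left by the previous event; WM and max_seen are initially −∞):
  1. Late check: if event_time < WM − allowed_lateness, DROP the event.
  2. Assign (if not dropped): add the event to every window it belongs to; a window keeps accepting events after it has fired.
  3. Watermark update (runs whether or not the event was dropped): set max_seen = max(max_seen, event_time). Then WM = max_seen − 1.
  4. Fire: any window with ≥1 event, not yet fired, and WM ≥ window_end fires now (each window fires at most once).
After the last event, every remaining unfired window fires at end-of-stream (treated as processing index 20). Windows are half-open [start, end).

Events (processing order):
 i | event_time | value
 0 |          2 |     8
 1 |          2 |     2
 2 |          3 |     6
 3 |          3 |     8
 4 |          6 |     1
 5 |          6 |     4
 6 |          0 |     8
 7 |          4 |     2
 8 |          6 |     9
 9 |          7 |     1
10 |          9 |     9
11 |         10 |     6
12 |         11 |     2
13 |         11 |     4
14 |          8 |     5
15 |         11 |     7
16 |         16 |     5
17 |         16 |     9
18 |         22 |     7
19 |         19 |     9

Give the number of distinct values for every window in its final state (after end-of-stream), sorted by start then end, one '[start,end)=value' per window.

[0,3)=2 [3,6)=2 [6,9)=3 [9,12)=5 [15,18)=2 [21,24)=1

i=0 t=2 v=8: → [0,3); WM=1
i=1 t=2 v=2: → [0,3); WM=1
i=2 t=3 v=6: → [3,6); WM=2
i=3 t=3 v=8: → [3,6); WM=2
i=4 t=6 v=1: → [6,9); WM=5; [0,3) fires=2
i=5 t=6 v=4: → [6,9); WM=5
i=6 t=0 v=8: DROP (t<5-0); WM=5
i=7 t=4 v=2: DROP (t<5-0); WM=5
i=8 t=6 v=9: → [6,9); WM=5
i=9 t=7 v=1: → [6,9); WM=6; [3,6) fires=2
i=10 t=9 v=9: → [9,12); WM=8
i=11 t=10 v=6: → [9,12); WM=9; [6,9) fires=3
i=12 t=11 v=2: → [9,12); WM=10
i=13 t=11 v=4: → [9,12); WM=10
i=14 t=8 v=5: DROP (t<10-0); WM=10
i=15 t=11 v=7: → [9,12); WM=10
i=16 t=16 v=5: → [15,18); WM=15; [9,12) fires=5
i=17 t=16 v=9: → [15,18); WM=15
i=18 t=22 v=7: → [21,24); WM=21; [15,18) fires=2
i=19 t=19 v=9: DROP (t<21-0); WM=21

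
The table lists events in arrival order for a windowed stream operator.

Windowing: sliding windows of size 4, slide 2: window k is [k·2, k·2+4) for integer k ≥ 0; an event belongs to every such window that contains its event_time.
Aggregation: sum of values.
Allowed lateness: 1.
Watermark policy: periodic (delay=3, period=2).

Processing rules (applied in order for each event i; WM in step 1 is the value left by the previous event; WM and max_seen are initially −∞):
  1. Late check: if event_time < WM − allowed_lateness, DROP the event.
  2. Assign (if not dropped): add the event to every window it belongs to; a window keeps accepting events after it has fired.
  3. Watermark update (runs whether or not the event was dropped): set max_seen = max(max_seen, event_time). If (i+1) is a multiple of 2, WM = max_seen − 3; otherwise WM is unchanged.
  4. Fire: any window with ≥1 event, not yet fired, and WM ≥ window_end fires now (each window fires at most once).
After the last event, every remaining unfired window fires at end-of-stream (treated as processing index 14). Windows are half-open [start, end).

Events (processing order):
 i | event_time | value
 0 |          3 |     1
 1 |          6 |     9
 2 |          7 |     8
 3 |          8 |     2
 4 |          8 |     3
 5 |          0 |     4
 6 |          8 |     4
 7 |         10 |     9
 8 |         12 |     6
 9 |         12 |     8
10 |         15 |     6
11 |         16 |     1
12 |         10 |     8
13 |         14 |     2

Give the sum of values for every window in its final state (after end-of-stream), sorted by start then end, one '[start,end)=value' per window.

[0,4)=1 [2,6)=1 [4,8)=17 [6,10)=26 [8,12)=18 [10,14)=23 [12,16)=22 [14,18)=9 [16,20)=1

i=0 t=3 v=1: → [2,6),[0,4); WM=−∞
i=1 t=6 v=9: → [6,10),[4,8); WM=3
i=2 t=7 v=8: → [6,10),[4,8); WM=3
i=3 t=8 v=2: → [8,12),[6,10); WM=5; [0,4) fires=1
i=4 t=8 v=3: → [8,12),[6,10); WM=5
i=5 t=0 v=4: DROP (t<5-1); WM=5
i=6 t=8 v=4: → [8,12),[6,10); WM=5
i=7 t=10 v=9: → [10,14),[8,12); WM=7; [2,6) fires=1
i=8 t=12 v=6: → [12,16),[10,14); WM=7
i=9 t=12 v=8: → [12,16),[10,14); WM=9; [4,8) fires=17
i=10 t=15 v=6: → [14,18),[12,16); WM=9
i=11 t=16 v=1: → [16,20),[14,18); WM=13; [6,10) fires=26 [8,12) fires=18
i=12 t=10 v=8: DROP (t<13-1); WM=13
i=13 t=14 v=2: → [14,18),[12,16); WM=13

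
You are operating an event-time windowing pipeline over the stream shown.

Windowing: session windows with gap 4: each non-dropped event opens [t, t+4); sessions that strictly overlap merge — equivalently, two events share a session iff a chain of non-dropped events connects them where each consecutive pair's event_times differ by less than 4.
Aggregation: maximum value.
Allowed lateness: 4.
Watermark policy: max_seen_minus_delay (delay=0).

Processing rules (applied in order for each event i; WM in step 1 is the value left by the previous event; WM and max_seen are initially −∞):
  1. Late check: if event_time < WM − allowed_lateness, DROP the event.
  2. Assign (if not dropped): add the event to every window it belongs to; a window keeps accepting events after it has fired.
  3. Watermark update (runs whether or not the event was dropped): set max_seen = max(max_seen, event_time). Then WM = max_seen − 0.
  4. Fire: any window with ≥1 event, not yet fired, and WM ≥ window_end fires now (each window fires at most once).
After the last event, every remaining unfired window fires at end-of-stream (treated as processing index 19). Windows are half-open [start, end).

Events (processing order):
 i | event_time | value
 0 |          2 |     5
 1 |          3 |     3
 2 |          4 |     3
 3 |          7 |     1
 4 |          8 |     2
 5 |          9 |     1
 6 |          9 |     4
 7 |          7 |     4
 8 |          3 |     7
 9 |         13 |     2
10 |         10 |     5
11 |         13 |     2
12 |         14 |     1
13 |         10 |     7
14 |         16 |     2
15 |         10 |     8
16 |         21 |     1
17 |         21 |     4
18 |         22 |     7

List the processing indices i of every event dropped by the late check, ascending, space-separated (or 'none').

i=0 t=2 v=5: → [2,6); WM=2
i=1 t=3 v=3: → [2,7); WM=3
i=2 t=4 v=3: → [2,8); WM=4
i=3 t=7 v=1: → [2,11); WM=7
i=4 t=8 v=2: → [2,12); WM=8
i=5 t=9 v=1: → [2,13); WM=9
i=6 t=9 v=4: → [2,13); WM=9
i=7 t=7 v=4: → [2,13); WM=9
i=8 t=3 v=7: DROP (t<9-4); WM=9
i=9 t=13 v=2: → [13,17); WM=13
i=10 t=10 v=5: → [2,17); WM=13
i=11 t=13 v=2: → [2,17); WM=13
i=12 t=14 v=1: → [2,18); WM=14
i=13 t=10 v=7: → [2,18); WM=14
i=14 t=16 v=2: → [2,20); WM=16
i=15 t=10 v=8: DROP (t<16-4); WM=16
i=16 t=21 v=1: → [21,25); WM=21
i=17 t=21 v=4: → [21,25); WM=21
i=18 t=22 v=7: → [21,26); WM=22

8 15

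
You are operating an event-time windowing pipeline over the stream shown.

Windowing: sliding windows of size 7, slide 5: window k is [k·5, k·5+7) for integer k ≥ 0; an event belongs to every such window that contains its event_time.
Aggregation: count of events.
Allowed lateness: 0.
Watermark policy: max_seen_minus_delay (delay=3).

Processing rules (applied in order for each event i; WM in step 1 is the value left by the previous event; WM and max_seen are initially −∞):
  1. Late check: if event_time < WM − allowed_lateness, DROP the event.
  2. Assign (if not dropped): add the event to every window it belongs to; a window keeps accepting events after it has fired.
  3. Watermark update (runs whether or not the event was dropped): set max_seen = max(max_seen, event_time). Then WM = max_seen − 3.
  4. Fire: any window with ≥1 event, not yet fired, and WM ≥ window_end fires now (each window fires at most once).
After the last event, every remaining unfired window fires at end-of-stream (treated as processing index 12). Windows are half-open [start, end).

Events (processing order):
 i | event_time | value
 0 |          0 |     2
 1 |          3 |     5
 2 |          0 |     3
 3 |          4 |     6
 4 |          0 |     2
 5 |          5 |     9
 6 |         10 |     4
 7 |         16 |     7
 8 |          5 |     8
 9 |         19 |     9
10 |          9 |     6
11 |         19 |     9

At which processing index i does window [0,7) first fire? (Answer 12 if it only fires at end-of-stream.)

6

i=0 t=0 v=2: → [0,7); WM=-3
i=1 t=3 v=5: → [0,7); WM=0
i=2 t=0 v=3: → [0,7); WM=0
i=3 t=4 v=6: → [0,7); WM=1
i=4 t=0 v=2: DROP (t<1-0); WM=1
i=5 t=5 v=9: → [5,12),[0,7); WM=2
i=6 t=10 v=4: → [10,17),[5,12); WM=7; [0,7) fires=5
i=7 t=16 v=7: → [15,22),[10,17); WM=13; [5,12) fires=2
i=8 t=5 v=8: DROP (t<13-0); WM=13
i=9 t=19 v=9: → [15,22); WM=16
i=10 t=9 v=6: DROP (t<16-0); WM=16
i=11 t=19 v=9: → [15,22); WM=16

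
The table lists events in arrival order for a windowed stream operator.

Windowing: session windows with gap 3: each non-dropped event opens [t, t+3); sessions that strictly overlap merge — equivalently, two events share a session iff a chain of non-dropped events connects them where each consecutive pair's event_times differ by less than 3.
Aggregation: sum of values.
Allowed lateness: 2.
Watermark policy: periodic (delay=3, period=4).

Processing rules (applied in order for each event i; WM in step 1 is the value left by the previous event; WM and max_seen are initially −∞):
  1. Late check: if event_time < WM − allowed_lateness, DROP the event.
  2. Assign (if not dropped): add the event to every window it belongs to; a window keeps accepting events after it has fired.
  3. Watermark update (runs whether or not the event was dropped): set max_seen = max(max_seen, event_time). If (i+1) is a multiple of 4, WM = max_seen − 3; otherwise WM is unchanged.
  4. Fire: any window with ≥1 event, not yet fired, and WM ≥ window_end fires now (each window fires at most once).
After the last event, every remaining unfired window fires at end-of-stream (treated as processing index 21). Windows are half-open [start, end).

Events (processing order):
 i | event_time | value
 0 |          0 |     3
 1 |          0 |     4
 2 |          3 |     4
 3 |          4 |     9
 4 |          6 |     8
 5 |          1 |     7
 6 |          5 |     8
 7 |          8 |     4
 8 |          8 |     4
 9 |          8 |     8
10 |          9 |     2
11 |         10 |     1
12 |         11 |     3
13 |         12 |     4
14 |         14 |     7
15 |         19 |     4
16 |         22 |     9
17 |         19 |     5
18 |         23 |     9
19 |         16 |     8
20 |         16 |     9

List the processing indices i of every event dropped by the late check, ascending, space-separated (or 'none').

20

i=0 t=0 v=3: → [0,3); WM=−∞
i=1 t=0 v=4: → [0,3); WM=−∞
i=2 t=3 v=4: → [3,6); WM=−∞
i=3 t=4 v=9: → [3,7); WM=1
i=4 t=6 v=8: → [3,9); WM=1
i=5 t=1 v=7: → [0,9); WM=1
i=6 t=5 v=8: → [0,9); WM=1
i=7 t=8 v=4: → [0,11); WM=5
i=8 t=8 v=4: → [0,11); WM=5
i=9 t=8 v=8: → [0,11); WM=5
i=10 t=9 v=2: → [0,12); WM=5
i=11 t=10 v=1: → [0,13); WM=7
i=12 t=11 v=3: → [0,14); WM=7
i=13 t=12 v=4: → [0,15); WM=7
i=14 t=14 v=7: → [0,17); WM=7
i=15 t=19 v=4: → [19,22); WM=16
i=16 t=22 v=9: → [22,25); WM=16
i=17 t=19 v=5: → [19,22); WM=16
i=18 t=23 v=9: → [22,26); WM=16
i=19 t=16 v=8: → [0,19); WM=20
i=20 t=16 v=9: DROP (t<20-2); WM=20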